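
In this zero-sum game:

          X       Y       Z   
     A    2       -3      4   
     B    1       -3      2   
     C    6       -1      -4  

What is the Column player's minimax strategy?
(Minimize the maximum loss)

Column should play Y, value = -1

Work:
Column player minimizes Row's maximum payoff:
Column X: max payoff to Row = 6
Column Y: max payoff to Row = -1
Column Z: max payoff to Row = 4
Minimum is -1, achieved by column Y.
Minimax strategy: Y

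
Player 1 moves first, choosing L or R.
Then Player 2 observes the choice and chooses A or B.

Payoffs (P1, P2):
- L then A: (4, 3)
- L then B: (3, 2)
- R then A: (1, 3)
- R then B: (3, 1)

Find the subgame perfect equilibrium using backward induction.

P1 plays L, P2 plays A after L and A after R; Payoff (4, 3)

Work:
Backward induction:
After L: P2 chooses A → P1 gets 4
After R: P2 chooses A → P1 gets 1
P1 chooses L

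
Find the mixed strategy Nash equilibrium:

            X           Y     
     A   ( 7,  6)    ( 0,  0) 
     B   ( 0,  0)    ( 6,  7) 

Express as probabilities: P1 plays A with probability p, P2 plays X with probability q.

p = 0.5385, q = 0.4615

Work:
Find probabilities that make opponent indifferent:
P2 chooses q to make P1 indifferent between A and B
P1 chooses p to make P2 indifferent between X and Y
Mixed NE: P1 plays (A: 0.5385, B: 0.4615), P2 plays (X: 0.4615, Y: 0.5385)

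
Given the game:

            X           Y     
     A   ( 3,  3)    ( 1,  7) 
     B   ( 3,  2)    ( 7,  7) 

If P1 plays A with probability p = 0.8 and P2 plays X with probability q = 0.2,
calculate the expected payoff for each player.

E[P1] = 2.36, E[P2] = 6.16

Work:
E[P1] = p·q·π₁(A,X) + p·(1-q)·π₁(A,Y) + (1-p)·q·π₁(B,X) + (1-p)·(1-q)·π₁(B,Y)
= 0.8·0.2·3 + 0.8·0.8·1 + 0.2·0.2·3 + 0.2·0.8·7
= 2.36

E[P2] = 6.16 (similar calculation)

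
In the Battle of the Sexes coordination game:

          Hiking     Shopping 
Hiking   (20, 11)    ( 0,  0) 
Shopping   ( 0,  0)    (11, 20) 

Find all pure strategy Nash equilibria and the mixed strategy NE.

Pure NE: (Hiking, Hiking) and (Shopping, Shopping); Mixed NE: p = 0.6452, q = 0.3548

Work:
Check pure NE:
(Hiking, Hiking): (20, 11) - no unilateral deviation beneficial
(Shopping, Shopping): (11, 20) - no unilateral deviation beneficial
Mixed NE: P1 plays Hiking with p = 0.6452, P2 plays Hiking with q = 0.3548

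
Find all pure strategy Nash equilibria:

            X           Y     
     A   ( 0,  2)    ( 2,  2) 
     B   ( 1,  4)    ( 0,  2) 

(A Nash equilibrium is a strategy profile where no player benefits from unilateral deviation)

Nash equilibrium: (A, Y), (B, X)

Work:
Best responses:
  P1 vs X: payoffs [0, 1] → best response B (payoff 1)
  P1 vs Y: payoffs [2, 0] → best response A (payoff 2)
  P2 vs A: payoffs [2, 2] → best response X/Y (payoff 2)
  P2 vs B: payoffs [4, 2] → best response X (payoff 4)
Mutual best responses: (A,Y), (B,X) → Nash equilibria.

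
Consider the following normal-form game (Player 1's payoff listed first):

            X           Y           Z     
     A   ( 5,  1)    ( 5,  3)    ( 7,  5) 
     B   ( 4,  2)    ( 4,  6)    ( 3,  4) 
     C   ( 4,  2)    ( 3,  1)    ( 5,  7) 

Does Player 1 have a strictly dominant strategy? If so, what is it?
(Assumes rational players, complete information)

Yes, Player 1's strictly dominant strategy is A

Work:
A strategy strictly dominates another if it gives a strictly higher payoff against every opponent action. Compare each pair of P1's strategies column-by-column:
  A vs B: [5 vs 4, 5 vs 4, 7 vs 3] → A strictly dominates B
  A vs C: [5 vs 4, 5 vs 3, 7 vs 5] → A strictly dominates C
  B vs A: [4 vs 5, 4 vs 5, 3 vs 7] → B does not strictly dominate A (column X: 4 ≤ 5)
  B vs C: [4 vs 4, 4 vs 3, 3 vs 5] → B does not strictly dominate C (column X: 4 ≤ 4)
  C vs A: [4 vs 5, 3 vs 5, 5 vs 7] → C does not strictly dominate A (column X: 4 ≤ 5)
  C vs B: [4 vs 4, 3 vs 4, 5 vs 3] → C does not strictly dominate B (column X: 4 ≤ 4)
A strictly dominates every other strategy → strictly dominant.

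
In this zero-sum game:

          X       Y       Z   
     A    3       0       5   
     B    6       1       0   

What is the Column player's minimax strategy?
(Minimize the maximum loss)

Column should play Y, value = 1

Work:
Column player minimizes Row's maximum payoff:
Column X: max payoff to Row = 6
Column Y: max payoff to Row = 1
Column Z: max payoff to Row = 5
Minimum is 1, achieved by column Y.
Minimax strategy: Y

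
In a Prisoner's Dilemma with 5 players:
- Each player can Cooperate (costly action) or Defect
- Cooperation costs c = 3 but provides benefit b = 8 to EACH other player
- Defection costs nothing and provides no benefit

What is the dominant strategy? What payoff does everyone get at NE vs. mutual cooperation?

Dominant: Defect; NE payoff = 0; Coop payoff = 29

Work:
Defect dominates (saves cost c = 3, benefit to others is external)
NE: All defect → everyone gets 0
If all cooperate: each receives (4)×8 - 3 = 29
Social dilemma: 29 > 0 but NE gives 0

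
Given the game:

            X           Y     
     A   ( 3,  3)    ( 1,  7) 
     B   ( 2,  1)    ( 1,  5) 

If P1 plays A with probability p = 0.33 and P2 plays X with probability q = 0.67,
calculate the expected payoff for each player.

E[P1] = 1.8911, E[P2] = 2.98

Work:
E[P1] = p·q·π₁(A,X) + p·(1-q)·π₁(A,Y) + (1-p)·q·π₁(B,X) + (1-p)·(1-q)·π₁(B,Y)
= 0.33·0.67·3 + 0.33·0.33·1 + 0.67·0.67·2 + 0.67·0.33·1
= 1.8911

E[P2] = 2.98 (similar calculation)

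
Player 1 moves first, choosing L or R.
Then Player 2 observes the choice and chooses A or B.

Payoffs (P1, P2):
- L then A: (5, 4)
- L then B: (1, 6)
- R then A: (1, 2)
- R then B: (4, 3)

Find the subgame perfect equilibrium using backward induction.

P1 plays R, P2 plays B after L and B after R; Payoff (4, 3)

Work:
Backward induction:
After L: P2 chooses B → P1 gets 1
After R: P2 chooses B → P1 gets 4
P1 chooses R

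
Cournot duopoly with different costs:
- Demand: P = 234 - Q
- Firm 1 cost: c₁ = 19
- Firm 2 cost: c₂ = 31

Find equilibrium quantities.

q₁* = 75.67, q₂* = 63.67

Work:
Reaction: q₁ = (234 - 19 - q₂)/2
Reaction: q₂ = (234 - 31 - q₁)/2
Solve simultaneously:
q₁* = (234 - 2×19 + 31)/3 = 75.67
q₂* = (234 - 2×31 + 19)/3 = 63.67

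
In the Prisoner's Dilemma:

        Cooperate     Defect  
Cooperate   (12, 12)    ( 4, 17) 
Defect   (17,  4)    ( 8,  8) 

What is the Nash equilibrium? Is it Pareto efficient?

(Defect, Defect) is NE; not Pareto efficient

Work:
Defect dominates Cooperate for both players:
If P2 cooperates: Defect (17) > Cooperate (12)
If P2 defects: Defect (8) > Cooperate (4)
NE: (Defect, Defect) with payoff (8, 8)
But (Cooperate, Cooperate) = (12, 12) Pareto dominates (8, 8)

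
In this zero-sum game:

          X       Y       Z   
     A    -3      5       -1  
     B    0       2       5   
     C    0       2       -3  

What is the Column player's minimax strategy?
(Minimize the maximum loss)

Column should play X, value = 0

Work:
Column player minimizes Row's maximum payoff:
Column X: max payoff to Row = 0
Column Y: max payoff to Row = 5
Column Z: max payoff to Row = 5
Minimum is 0, achieved by column X.
Minimax strategy: X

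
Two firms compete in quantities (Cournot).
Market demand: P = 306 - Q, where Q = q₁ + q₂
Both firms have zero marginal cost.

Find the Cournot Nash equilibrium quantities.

q₁* = q₂* = 102.0; P* = 102.0

Work:
Profit: π_i = P·q_i = (a - q_i - q_j)·q_i
FOC: ∂π_i/∂q_i = a - 2q_i - q_j = 0
Reaction function: q_i = (306 - q_j)/2
Symmetry: q* = 306/3 = 102.0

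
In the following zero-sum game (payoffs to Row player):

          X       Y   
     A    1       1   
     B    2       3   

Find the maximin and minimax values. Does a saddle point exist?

Maximin = 2, Minimax = 2, Saddle: True

Work:
Row minimums: [1, 2] → maximin = 2
Column maximums: [2, 3] → minimax = 2
Saddle point exists! Game value = 2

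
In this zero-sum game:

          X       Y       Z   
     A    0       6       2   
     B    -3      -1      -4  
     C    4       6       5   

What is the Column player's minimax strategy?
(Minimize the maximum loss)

Column should play X, value = 4

Work:
Column player minimizes Row's maximum payoff:
Column X: max payoff to Row = 4
Column Y: max payoff to Row = 6
Column Z: max payoff to Row = 5
Minimum is 4, achieved by column X.
Minimax strategy: X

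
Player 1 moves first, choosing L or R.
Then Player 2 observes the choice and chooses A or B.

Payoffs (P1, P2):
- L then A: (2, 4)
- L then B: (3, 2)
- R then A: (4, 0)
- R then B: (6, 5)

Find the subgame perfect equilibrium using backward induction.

P1 plays R, P2 plays A after L and B after R; Payoff (6, 5)

Work:
Backward induction:
After L: P2 chooses A → P1 gets 2
After R: P2 chooses B → P1 gets 6
P1 chooses R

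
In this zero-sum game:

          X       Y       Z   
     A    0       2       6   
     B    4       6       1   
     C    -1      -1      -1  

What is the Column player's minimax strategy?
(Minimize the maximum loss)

Column should play X, value = 4

Work:
Column player minimizes Row's maximum payoff:
Column X: max payoff to Row = 4
Column Y: max payoff to Row = 6
Column Z: max payoff to Row = 6
Minimum is 4, achieved by column X.
Minimax strategy: X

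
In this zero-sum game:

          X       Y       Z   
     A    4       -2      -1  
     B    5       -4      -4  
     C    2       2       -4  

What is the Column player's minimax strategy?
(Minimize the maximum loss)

Column should play Z, value = -1

Work:
Column player minimizes Row's maximum payoff:
Column X: max payoff to Row = 5
Column Y: max payoff to Row = 2
Column Z: max payoff to Row = -1
Minimum is -1, achieved by column Z.
Minimax strategy: Z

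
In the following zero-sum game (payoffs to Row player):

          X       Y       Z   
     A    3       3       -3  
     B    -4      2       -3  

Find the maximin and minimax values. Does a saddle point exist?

Maximin = -3, Minimax = -3, Saddle: True

Work:
Row minimums: [-3, -4] → maximin = -3
Column maximums: [3, 3, -3] → minimax = -3
Saddle point exists! Game value = -3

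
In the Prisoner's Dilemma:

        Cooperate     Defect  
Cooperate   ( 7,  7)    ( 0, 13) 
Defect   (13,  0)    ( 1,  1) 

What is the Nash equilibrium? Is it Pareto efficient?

(Defect, Defect) is NE; not Pareto efficient

Work:
Defect dominates Cooperate for both players:
If P2 cooperates: Defect (13) > Cooperate (7)
If P2 defects: Defect (1) > Cooperate (0)
NE: (Defect, Defect) with payoff (1, 1)
But (Cooperate, Cooperate) = (7, 7) Pareto dominates (1, 1)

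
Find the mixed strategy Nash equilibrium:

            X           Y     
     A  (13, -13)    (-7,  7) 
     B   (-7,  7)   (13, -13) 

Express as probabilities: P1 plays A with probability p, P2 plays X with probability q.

p = 0.5, q = 0.5

Work:
Find probabilities that make opponent indifferent:
P2 chooses q to make P1 indifferent between A and B
P1 chooses p to make P2 indifferent between X and Y
Mixed NE: P1 plays (A: 0.5, B: 0.5), P2 plays (X: 0.5, Y: 0.5)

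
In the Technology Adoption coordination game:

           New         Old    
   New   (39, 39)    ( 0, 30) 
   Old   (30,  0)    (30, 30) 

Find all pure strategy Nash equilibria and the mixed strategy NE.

Pure NE: (New, New) and (Old, Old); Mixed NE: p = 0.7692, q = 0.7692

Work:
Check pure NE:
(New, New): (39, 39) - no unilateral deviation beneficial
(Old, Old): (30, 30) - no unilateral deviation beneficial
Mixed NE: P1 plays New with p = 0.7692, P2 plays New with q = 0.7692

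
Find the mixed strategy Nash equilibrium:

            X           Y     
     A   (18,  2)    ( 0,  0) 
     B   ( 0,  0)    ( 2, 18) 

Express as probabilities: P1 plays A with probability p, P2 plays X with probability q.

p = 0.9, q = 0.1

Work:
Find probabilities that make opponent indifferent:
P2 chooses q to make P1 indifferent between A and B
P1 chooses p to make P2 indifferent between X and Y
Mixed NE: P1 plays (A: 0.9, B: 0.1), P2 plays (X: 0.1, Y: 0.9)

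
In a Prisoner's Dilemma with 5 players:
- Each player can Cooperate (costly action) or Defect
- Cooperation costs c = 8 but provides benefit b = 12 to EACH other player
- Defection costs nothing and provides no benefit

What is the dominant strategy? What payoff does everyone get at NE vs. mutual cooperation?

Dominant: Defect; NE payoff = 0; Coop payoff = 40

Work:
Defect dominates (saves cost c = 8, benefit to others is external)
NE: All defect → everyone gets 0
If all cooperate: each receives (4)×12 - 8 = 40
Social dilemma: 40 > 0 but NE gives 0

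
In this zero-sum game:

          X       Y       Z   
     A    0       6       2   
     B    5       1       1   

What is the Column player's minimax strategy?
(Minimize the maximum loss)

Column should play Z, value = 2

Work:
Column player minimizes Row's maximum payoff:
Column X: max payoff to Row = 5
Column Y: max payoff to Row = 6
Column Z: max payoff to Row = 2
Minimum is 2, achieved by column Z.
Minimax strategy: Z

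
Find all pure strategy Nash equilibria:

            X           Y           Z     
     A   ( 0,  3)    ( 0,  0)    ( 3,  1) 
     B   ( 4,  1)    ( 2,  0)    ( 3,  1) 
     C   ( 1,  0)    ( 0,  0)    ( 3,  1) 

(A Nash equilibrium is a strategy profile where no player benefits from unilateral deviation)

Nash equilibrium: (B, X), (B, Z), (C, Z)

Work:
Best responses:
  P1 vs X: payoffs [0, 4, 1] → best response B (payoff 4)
  P1 vs Y: payoffs [0, 2, 0] → best response B (payoff 2)
  P1 vs Z: payoffs [3, 3, 3] → best response A/B/C (payoff 3)
  P2 vs A: payoffs [3, 0, 1] → best response X (payoff 3)
  P2 vs B: payoffs [1, 0, 1] → best response X/Z (payoff 1)
  P2 vs C: payoffs [0, 0, 1] → best response Z (payoff 1)
Mutual best responses: (B,X), (B,Z), (C,Z) → Nash equilibria.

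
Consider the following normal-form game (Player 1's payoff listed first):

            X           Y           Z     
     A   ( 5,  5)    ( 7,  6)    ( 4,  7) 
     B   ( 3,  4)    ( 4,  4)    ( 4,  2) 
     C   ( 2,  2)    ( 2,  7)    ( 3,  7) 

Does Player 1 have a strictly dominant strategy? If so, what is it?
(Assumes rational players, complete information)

No strictly dominant strategy exists for Player 1

Work:
A strategy strictly dominates another if it gives a strictly higher payoff against every opponent action. Compare each pair of P1's strategies column-by-column:
  A vs B: [5 vs 3, 7 vs 4, 4 vs 4] → A does not strictly dominate B (column Z: 4 ≤ 4)
  A vs C: [5 vs 2, 7 vs 2, 4 vs 3] → A strictly dominates C
  B vs A: [3 vs 5, 4 vs 7, 4 vs 4] → B does not strictly dominate A (column X: 3 ≤ 5)
  B vs C: [3 vs 2, 4 vs 2, 4 vs 3] → B strictly dominates C
  C vs A: [2 vs 5, 2 vs 7, 3 vs 4] → C does not strictly dominate A (column X: 2 ≤ 5)
  C vs B: [2 vs 3, 2 vs 4, 3 vs 4] → C does not strictly dominate B (column X: 2 ≤ 3)
No single strategy strictly dominates all others → no strictly dominant strategy.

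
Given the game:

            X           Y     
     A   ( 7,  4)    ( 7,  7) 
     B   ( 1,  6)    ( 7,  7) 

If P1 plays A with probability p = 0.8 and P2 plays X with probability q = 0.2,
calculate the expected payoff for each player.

E[P1] = 6.76, E[P2] = 6.48

Work:
E[P1] = p·q·π₁(A,X) + p·(1-q)·π₁(A,Y) + (1-p)·q·π₁(B,X) + (1-p)·(1-q)·π₁(B,Y)
= 0.8·0.2·7 + 0.8·0.8·7 + 0.2·0.2·1 + 0.2·0.8·7
= 6.76

E[P2] = 6.48 (similar calculation)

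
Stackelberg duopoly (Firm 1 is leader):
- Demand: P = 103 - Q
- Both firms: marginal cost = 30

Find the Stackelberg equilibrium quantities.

q₁* (leader) = 36.5, q₂* (follower) = 18.25

Work:
Follower's reaction: q₂ = (a - c - q₁)/2
Leader substitutes: π₁ = q₁·(a - q₁ - (a-c-q₁)/2 - c)
FOC: q₁* = (103 - 30)/2 = 36.50
Then: q₂* = (103 - 30 - 36.5)/2 = 18.25
Leader has first-mover advantage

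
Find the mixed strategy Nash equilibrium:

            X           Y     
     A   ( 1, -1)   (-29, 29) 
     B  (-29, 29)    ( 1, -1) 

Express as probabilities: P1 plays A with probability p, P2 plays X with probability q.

p = 0.5, q = 0.5

Work:
Find probabilities that make opponent indifferent:
P2 chooses q to make P1 indifferent between A and B
P1 chooses p to make P2 indifferent between X and Y
Mixed NE: P1 plays (A: 0.5, B: 0.5), P2 plays (X: 0.5, Y: 0.5)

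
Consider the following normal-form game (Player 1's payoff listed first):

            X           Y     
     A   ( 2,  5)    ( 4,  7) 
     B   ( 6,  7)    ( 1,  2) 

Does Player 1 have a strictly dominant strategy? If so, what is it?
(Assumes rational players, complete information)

No strictly dominant strategy exists for Player 1

Work:
A strategy strictly dominates another if it gives a strictly higher payoff against every opponent action. Compare each pair of P1's strategies column-by-column:
  A vs B: [2 vs 6, 4 vs 1] → A does not strictly dominate B (column X: 2 ≤ 6)
  B vs A: [6 vs 2, 1 vs 4] → B does not strictly dominate A (column Y: 1 ≤ 4)
No single strategy strictly dominates all others → no strictly dominant strategy.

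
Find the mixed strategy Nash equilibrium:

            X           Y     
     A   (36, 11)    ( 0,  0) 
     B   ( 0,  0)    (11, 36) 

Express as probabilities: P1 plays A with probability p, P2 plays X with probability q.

p = 0.766, q = 0.234

Work:
Find probabilities that make opponent indifferent:
P2 chooses q to make P1 indifferent between A and B
P1 chooses p to make P2 indifferent between X and Y
Mixed NE: P1 plays (A: 0.766, B: 0.234), P2 plays (X: 0.234, Y: 0.766)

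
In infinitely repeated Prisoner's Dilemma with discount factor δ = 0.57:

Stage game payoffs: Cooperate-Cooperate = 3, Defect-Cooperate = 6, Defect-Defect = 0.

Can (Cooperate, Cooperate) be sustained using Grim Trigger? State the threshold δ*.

δ* = 0.5; since δ = 0.57 ≥ 0.5, cooperation can be sustained

Work:
For Grim Trigger:
Cooperate forever: 3/(1-δ)
Defect then punished: 6 + 0·δ/(1-δ)
Need: 3/(1-δ) ≥ 6 + 0·δ/(1-δ)
Solving: δ ≥ (T-R)/(T-P) = (6-3)/(6-0) = 0.5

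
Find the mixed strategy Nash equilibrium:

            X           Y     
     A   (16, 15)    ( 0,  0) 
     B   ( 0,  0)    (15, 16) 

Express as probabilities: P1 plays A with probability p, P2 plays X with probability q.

p = 0.5161, q = 0.4839

Work:
Find probabilities that make opponent indifferent:
P2 chooses q to make P1 indifferent between A and B
P1 chooses p to make P2 indifferent between X and Y
Mixed NE: P1 plays (A: 0.5161, B: 0.4839), P2 plays (X: 0.4839, Y: 0.5161)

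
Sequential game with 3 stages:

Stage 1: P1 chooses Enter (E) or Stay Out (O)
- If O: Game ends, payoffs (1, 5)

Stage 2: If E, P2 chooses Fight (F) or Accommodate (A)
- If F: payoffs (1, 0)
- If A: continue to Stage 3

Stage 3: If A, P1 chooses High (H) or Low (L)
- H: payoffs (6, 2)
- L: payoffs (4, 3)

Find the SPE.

SPE: (E, A, H); Outcome (6, 2)

Work:
Stage 3: P1 chooses H (6 vs 4)
Stage 2: P2: F->0, A->2 (anticipating H). Choose A
Stage 1: P1: O->1, E->6 (anticipating A, H). Choose E
SPE path: E -> A -> H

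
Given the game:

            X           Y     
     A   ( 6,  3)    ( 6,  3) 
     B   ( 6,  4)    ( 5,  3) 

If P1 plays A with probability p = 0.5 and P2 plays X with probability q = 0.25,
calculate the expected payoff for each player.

E[P1] = 5.625, E[P2] = 3.125

Work:
E[P1] = p·q·π₁(A,X) + p·(1-q)·π₁(A,Y) + (1-p)·q·π₁(B,X) + (1-p)·(1-q)·π₁(B,Y)
= 0.5·0.25·6 + 0.5·0.75·6 + 0.5·0.25·6 + 0.5·0.75·5
= 5.625

E[P2] = 3.125 (similar calculation)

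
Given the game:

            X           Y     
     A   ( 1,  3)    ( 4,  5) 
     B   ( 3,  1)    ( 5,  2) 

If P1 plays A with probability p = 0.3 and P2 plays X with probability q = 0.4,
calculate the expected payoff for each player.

E[P1] = 3.78, E[P2] = 2.38

Work:
E[P1] = p·q·π₁(A,X) + p·(1-q)·π₁(A,Y) + (1-p)·q·π₁(B,X) + (1-p)·(1-q)·π₁(B,Y)
= 0.3·0.4·1 + 0.3·0.6·4 + 0.7·0.4·3 + 0.7·0.6·5
= 3.78

E[P2] = 2.38 (similar calculation)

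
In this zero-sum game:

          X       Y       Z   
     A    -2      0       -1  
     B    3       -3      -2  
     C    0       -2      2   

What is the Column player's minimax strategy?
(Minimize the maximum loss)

Column should play Y, value = 0

Work:
Column player minimizes Row's maximum payoff:
Column X: max payoff to Row = 3
Column Y: max payoff to Row = 0
Column Z: max payoff to Row = 2
Minimum is 0, achieved by column Y.
Minimax strategy: Y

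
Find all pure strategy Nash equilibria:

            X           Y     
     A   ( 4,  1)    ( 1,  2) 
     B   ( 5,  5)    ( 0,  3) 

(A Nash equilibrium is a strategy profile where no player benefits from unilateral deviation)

Nash equilibrium: (A, Y), (B, X)

Work:
Best responses:
  P1 vs X: payoffs [4, 5] → best response B (payoff 5)
  P1 vs Y: payoffs [1, 0] → best response A (payoff 1)
  P2 vs A: payoffs [1, 2] → best response Y (payoff 2)
  P2 vs B: payoffs [5, 3] → best response X (payoff 5)
Mutual best responses: (A,Y), (B,X) → Nash equilibria.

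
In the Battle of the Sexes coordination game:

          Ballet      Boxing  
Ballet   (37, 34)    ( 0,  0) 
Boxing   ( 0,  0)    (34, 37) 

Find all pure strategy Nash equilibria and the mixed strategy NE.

Pure NE: (Ballet, Ballet) and (Boxing, Boxing); Mixed NE: p = 0.5211, q = 0.4789

Work:
Check pure NE:
(Ballet, Ballet): (37, 34) - no unilateral deviation beneficial
(Boxing, Boxing): (34, 37) - no unilateral deviation beneficial
Mixed NE: P1 plays Ballet with p = 0.5211, P2 plays Ballet with q = 0.4789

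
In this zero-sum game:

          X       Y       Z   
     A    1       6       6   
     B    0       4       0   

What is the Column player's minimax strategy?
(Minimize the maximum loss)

Column should play X, value = 1

Work:
Column player minimizes Row's maximum payoff:
Column X: max payoff to Row = 1
Column Y: max payoff to Row = 6
Column Z: max payoff to Row = 6
Minimum is 1, achieved by column X.
Minimax strategy: X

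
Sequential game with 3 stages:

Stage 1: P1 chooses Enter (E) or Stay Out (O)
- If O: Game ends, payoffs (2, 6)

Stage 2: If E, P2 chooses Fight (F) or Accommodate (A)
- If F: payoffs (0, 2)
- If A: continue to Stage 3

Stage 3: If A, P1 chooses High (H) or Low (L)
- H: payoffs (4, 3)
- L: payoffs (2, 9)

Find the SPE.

SPE: (E, A, H); Outcome (4, 3)

Work:
Stage 3: P1 chooses H (4 vs 2)
Stage 2: P2: F->2, A->3 (anticipating H). Choose A
Stage 1: P1: O->2, E->4 (anticipating A, H). Choose E
SPE path: E -> A -> H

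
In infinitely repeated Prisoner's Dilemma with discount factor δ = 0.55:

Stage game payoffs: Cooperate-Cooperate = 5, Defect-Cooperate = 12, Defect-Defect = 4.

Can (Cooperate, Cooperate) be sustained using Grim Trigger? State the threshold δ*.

δ* = 0.875; since δ = 0.55 < 0.875, cooperation cannot be sustained

Work:
For Grim Trigger:
Cooperate forever: 5/(1-δ)
Defect then punished: 12 + 4·δ/(1-δ)
Need: 5/(1-δ) ≥ 12 + 4·δ/(1-δ)
Solving: δ ≥ (T-R)/(T-P) = (12-5)/(12-4) = 0.875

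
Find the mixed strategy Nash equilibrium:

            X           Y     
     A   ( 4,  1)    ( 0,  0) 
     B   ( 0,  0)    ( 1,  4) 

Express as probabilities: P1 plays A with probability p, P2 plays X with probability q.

p = 0.8, q = 0.2

Work:
Find probabilities that make opponent indifferent:
P2 chooses q to make P1 indifferent between A and B
P1 chooses p to make P2 indifferent between X and Y
Mixed NE: P1 plays (A: 0.8, B: 0.2), P2 plays (X: 0.2, Y: 0.8)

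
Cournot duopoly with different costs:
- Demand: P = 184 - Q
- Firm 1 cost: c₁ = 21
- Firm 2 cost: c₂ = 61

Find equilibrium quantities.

q₁* = 67.67, q₂* = 27.67

Work:
Reaction: q₁ = (184 - 21 - q₂)/2
Reaction: q₂ = (184 - 61 - q₁)/2
Solve simultaneously:
q₁* = (184 - 2×21 + 61)/3 = 67.67
q₂* = (184 - 2×61 + 21)/3 = 27.67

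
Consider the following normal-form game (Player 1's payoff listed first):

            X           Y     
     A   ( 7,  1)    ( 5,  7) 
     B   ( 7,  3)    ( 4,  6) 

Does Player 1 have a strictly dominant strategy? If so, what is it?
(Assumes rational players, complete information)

No strictly dominant strategy exists for Player 1

Work:
A strategy strictly dominates another if it gives a strictly higher payoff against every opponent action. Compare each pair of P1's strategies column-by-column:
  A vs B: [7 vs 7, 5 vs 4] → A does not strictly dominate B (column X: 7 ≤ 7)
  B vs A: [7 vs 7, 4 vs 5] → B does not strictly dominate A (column X: 7 ≤ 7)
No single strategy strictly dominates all others → no strictly dominant strategy.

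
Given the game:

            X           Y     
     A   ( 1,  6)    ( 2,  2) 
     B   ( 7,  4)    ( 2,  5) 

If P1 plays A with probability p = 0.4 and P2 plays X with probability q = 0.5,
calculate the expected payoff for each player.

E[P1] = 3.3, E[P2] = 4.3

Work:
E[P1] = p·q·π₁(A,X) + p·(1-q)·π₁(A,Y) + (1-p)·q·π₁(B,X) + (1-p)·(1-q)·π₁(B,Y)
= 0.4·0.5·1 + 0.4·0.5·2 + 0.6·0.5·7 + 0.6·0.5·2
= 3.3

E[P2] = 4.3 (similar calculation)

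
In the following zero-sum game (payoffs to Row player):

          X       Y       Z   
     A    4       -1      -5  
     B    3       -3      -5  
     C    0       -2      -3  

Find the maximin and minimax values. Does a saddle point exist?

Maximin = -3, Minimax = -3, Saddle: True

Work:
Row minimums: [-5, -5, -3] → maximin = -3
Column maximums: [4, -1, -3] → minimax = -3
Saddle point exists! Game value = -3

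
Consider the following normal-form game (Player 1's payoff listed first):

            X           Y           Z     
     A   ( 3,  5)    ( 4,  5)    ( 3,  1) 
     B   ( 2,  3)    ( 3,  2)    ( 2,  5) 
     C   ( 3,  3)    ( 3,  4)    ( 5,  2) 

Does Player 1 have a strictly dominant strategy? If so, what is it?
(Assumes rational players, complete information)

No strictly dominant strategy exists for Player 1

Work:
A strategy strictly dominates another if it gives a strictly higher payoff against every opponent action. Compare each pair of P1's strategies column-by-column:
  A vs B: [3 vs 2, 4 vs 3, 3 vs 2] → A strictly dominates B
  A vs C: [3 vs 3, 4 vs 3, 3 vs 5] → A does not strictly dominate C (column X: 3 ≤ 3)
  B vs A: [2 vs 3, 3 vs 4, 2 vs 3] → B does not strictly dominate A (column X: 2 ≤ 3)
  B vs C: [2 vs 3, 3 vs 3, 2 vs 5] → B does not strictly dominate C (column X: 2 ≤ 3)
  C vs A: [3 vs 3, 3 vs 4, 5 vs 3] → C does not strictly dominate A (column X: 3 ≤ 3)
  C vs B: [3 vs 2, 3 vs 3, 5 vs 2] → C does not strictly dominate B (column Y: 3 ≤ 3)
No single strategy strictly dominates all others → no strictly dominant strategy.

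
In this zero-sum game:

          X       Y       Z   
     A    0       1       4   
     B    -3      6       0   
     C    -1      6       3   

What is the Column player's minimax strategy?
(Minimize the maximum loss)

Column should play X, value = 0

Work:
Column player minimizes Row's maximum payoff:
Column X: max payoff to Row = 0
Column Y: max payoff to Row = 6
Column Z: max payoff to Row = 4
Minimum is 0, achieved by column X.
Minimax strategy: X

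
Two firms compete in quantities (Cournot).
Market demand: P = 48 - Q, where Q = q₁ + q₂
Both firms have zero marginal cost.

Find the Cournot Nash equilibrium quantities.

q₁* = q₂* = 16.0; P* = 16.0

Work:
Profit: π_i = P·q_i = (a - q_i - q_j)·q_i
FOC: ∂π_i/∂q_i = a - 2q_i - q_j = 0
Reaction function: q_i = (48 - q_j)/2
Symmetry: q* = 48/3 = 16.0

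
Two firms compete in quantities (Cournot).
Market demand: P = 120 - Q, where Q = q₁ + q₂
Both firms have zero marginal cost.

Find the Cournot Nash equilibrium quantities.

q₁* = q₂* = 40.0; P* = 40.0

Work:
Profit: π_i = P·q_i = (a - q_i - q_j)·q_i
FOC: ∂π_i/∂q_i = a - 2q_i - q_j = 0
Reaction function: q_i = (120 - q_j)/2
Symmetry: q* = 120/3 = 40.0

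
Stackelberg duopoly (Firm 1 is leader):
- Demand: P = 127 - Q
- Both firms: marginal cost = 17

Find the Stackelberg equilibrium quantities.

q₁* (leader) = 55.0, q₂* (follower) = 27.5

Work:
Follower's reaction: q₂ = (a - c - q₁)/2
Leader substitutes: π₁ = q₁·(a - q₁ - (a-c-q₁)/2 - c)
FOC: q₁* = (127 - 17)/2 = 55.00
Then: q₂* = (127 - 17 - 55.0)/2 = 27.50
Leader has first-mover advantage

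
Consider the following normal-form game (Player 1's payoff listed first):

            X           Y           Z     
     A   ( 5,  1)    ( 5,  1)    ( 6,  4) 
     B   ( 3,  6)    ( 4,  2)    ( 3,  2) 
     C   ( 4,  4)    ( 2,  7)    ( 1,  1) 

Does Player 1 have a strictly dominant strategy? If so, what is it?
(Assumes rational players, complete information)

Yes, Player 1's strictly dominant strategy is A

Work:
A strategy strictly dominates another if it gives a strictly higher payoff against every opponent action. Compare each pair of P1's strategies column-by-column:
  A vs B: [5 vs 3, 5 vs 4, 6 vs 3] → A strictly dominates B
  A vs C: [5 vs 4, 5 vs 2, 6 vs 1] → A strictly dominates C
  B vs A: [3 vs 5, 4 vs 5, 3 vs 6] → B does not strictly dominate A (column X: 3 ≤ 5)
  B vs C: [3 vs 4, 4 vs 2, 3 vs 1] → B does not strictly dominate C (column X: 3 ≤ 4)
  C vs A: [4 vs 5, 2 vs 5, 1 vs 6] → C does not strictly dominate A (column X: 4 ≤ 5)
  C vs B: [4 vs 3, 2 vs 4, 1 vs 3] → C does not strictly dominate B (column Y: 2 ≤ 4)
A strictly dominates every other strategy → strictly dominant.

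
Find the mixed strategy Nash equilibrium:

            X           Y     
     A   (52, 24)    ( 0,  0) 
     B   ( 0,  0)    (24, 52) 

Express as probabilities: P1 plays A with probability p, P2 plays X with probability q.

p = 0.6842, q = 0.3158

Work:
Find probabilities that make opponent indifferent:
P2 chooses q to make P1 indifferent between A and B
P1 chooses p to make P2 indifferent between X and Y
Mixed NE: P1 plays (A: 0.6842, B: 0.3158), P2 plays (X: 0.3158, Y: 0.6842)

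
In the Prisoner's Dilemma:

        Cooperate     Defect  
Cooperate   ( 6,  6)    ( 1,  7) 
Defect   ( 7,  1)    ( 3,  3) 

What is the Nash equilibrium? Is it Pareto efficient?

(Defect, Defect) is NE; not Pareto efficient

Work:
Defect dominates Cooperate for both players:
If P2 cooperates: Defect (7) > Cooperate (6)
If P2 defects: Defect (3) > Cooperate (1)
NE: (Defect, Defect) with payoff (3, 3)
But (Cooperate, Cooperate) = (6, 6) Pareto dominates (3, 3)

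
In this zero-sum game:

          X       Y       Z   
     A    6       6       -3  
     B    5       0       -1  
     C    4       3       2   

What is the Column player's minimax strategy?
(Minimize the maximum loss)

Column should play Z, value = 2

Work:
Column player minimizes Row's maximum payoff:
Column X: max payoff to Row = 6
Column Y: max payoff to Row = 6
Column Z: max payoff to Row = 2
Minimum is 2, achieved by column Z.
Minimax strategy: Z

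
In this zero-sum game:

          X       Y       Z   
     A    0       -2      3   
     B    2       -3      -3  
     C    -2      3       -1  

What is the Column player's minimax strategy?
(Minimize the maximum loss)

Column should play X, value = 2

Work:
Column player minimizes Row's maximum payoff:
Column X: max payoff to Row = 2
Column Y: max payoff to Row = 3
Column Z: max payoff to Row = 3
Minimum is 2, achieved by column X.
Minimax strategy: X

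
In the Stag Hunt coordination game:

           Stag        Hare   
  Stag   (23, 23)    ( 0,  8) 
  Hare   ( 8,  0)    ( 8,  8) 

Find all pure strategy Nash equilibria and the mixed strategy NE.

Pure NE: (Stag, Stag) and (Hare, Hare); Mixed NE: p = 0.3478, q = 0.3478

Work:
Check pure NE:
(Stag, Stag): (23, 23) - no unilateral deviation beneficial
(Hare, Hare): (8, 8) - no unilateral deviation beneficial
Mixed NE: P1 plays Stag with p = 0.3478, P2 plays Stag with q = 0.3478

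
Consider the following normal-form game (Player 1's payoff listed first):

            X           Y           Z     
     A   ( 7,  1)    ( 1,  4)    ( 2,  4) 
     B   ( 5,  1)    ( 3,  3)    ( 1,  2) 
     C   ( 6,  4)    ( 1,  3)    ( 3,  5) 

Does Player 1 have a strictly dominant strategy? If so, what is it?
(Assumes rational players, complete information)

No strictly dominant strategy exists for Player 1

Work:
A strategy strictly dominates another if it gives a strictly higher payoff against every opponent action. Compare each pair of P1's strategies column-by-column:
  A vs B: [7 vs 5, 1 vs 3, 2 vs 1] → A does not strictly dominate B (column Y: 1 ≤ 3)
  A vs C: [7 vs 6, 1 vs 1, 2 vs 3] → A does not strictly dominate C (column Y: 1 ≤ 1)
  B vs A: [5 vs 7, 3 vs 1, 1 vs 2] → B does not strictly dominate A (column X: 5 ≤ 7)
  B vs C: [5 vs 6, 3 vs 1, 1 vs 3] → B does not strictly dominate C (column X: 5 ≤ 6)
  C vs A: [6 vs 7, 1 vs 1, 3 vs 2] → C does not strictly dominate A (column X: 6 ≤ 7)
  C vs B: [6 vs 5, 1 vs 3, 3 vs 1] → C does not strictly dominate B (column Y: 1 ≤ 3)
No single strategy strictly dominates all others → no strictly dominant strategy.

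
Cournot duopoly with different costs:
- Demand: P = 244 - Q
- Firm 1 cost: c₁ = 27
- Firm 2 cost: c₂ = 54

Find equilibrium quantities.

q₁* = 81.33, q₂* = 54.33

Work:
Reaction: q₁ = (244 - 27 - q₂)/2
Reaction: q₂ = (244 - 54 - q₁)/2
Solve simultaneously:
q₁* = (244 - 2×27 + 54)/3 = 81.33
q₂* = (244 - 2×54 + 27)/3 = 54.33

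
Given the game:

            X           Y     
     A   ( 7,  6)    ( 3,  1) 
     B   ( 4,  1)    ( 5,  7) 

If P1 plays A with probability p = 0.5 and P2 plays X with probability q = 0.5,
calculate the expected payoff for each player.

E[P1] = 4.75, E[P2] = 3.75

Work:
E[P1] = p·q·π₁(A,X) + p·(1-q)·π₁(A,Y) + (1-p)·q·π₁(B,X) + (1-p)·(1-q)·π₁(B,Y)
= 0.5·0.5·7 + 0.5·0.5·3 + 0.5·0.5·4 + 0.5·0.5·5
= 4.75

E[P2] = 3.75 (similar calculation)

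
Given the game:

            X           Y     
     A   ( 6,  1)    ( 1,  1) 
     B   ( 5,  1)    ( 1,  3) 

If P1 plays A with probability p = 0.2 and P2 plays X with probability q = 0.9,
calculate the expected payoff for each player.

E[P1] = 4.78, E[P2] = 1.16

Work:
E[P1] = p·q·π₁(A,X) + p·(1-q)·π₁(A,Y) + (1-p)·q·π₁(B,X) + (1-p)·(1-q)·π₁(B,Y)
= 0.2·0.9·6 + 0.2·0.1·1 + 0.8·0.9·5 + 0.8·0.1·1
= 4.78

E[P2] = 1.16 (similar calculation)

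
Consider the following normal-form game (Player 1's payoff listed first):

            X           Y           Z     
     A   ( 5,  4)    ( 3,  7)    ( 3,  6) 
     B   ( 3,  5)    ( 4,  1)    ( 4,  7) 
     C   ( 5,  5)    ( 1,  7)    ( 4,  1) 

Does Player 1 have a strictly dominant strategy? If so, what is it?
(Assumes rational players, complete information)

No strictly dominant strategy exists for Player 1

Work:
A strategy strictly dominates another if it gives a strictly higher payoff against every opponent action. Compare each pair of P1's strategies column-by-column:
  A vs B: [5 vs 3, 3 vs 4, 3 vs 4] → A does not strictly dominate B (column Y: 3 ≤ 4)
  A vs C: [5 vs 5, 3 vs 1, 3 vs 4] → A does not strictly dominate C (column X: 5 ≤ 5)
  B vs A: [3 vs 5, 4 vs 3, 4 vs 3] → B does not strictly dominate A (column X: 3 ≤ 5)
  B vs C: [3 vs 5, 4 vs 1, 4 vs 4] → B does not strictly dominate C (column X: 3 ≤ 5)
  C vs A: [5 vs 5, 1 vs 3, 4 vs 3] → C does not strictly dominate A (column X: 5 ≤ 5)
  C vs B: [5 vs 3, 1 vs 4, 4 vs 4] → C does not strictly dominate B (column Y: 1 ≤ 4)
No single strategy strictly dominates all others → no strictly dominant strategy.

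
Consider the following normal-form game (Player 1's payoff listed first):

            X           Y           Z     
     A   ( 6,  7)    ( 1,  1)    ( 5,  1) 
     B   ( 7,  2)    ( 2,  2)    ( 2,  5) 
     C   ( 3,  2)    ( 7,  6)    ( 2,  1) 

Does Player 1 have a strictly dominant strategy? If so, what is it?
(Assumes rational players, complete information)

No strictly dominant strategy exists for Player 1

Work:
A strategy strictly dominates another if it gives a strictly higher payoff against every opponent action. Compare each pair of P1's strategies column-by-column:
  A vs B: [6 vs 7, 1 vs 2, 5 vs 2] → A does not strictly dominate B (column X: 6 ≤ 7)
  A vs C: [6 vs 3, 1 vs 7, 5 vs 2] → A does not strictly dominate C (column Y: 1 ≤ 7)
  B vs A: [7 vs 6, 2 vs 1, 2 vs 5] → B does not strictly dominate A (column Z: 2 ≤ 5)
  B vs C: [7 vs 3, 2 vs 7, 2 vs 2] → B does not strictly dominate C (column Y: 2 ≤ 7)
  C vs A: [3 vs 6, 7 vs 1, 2 vs 5] → C does not strictly dominate A (column X: 3 ≤ 6)
  C vs B: [3 vs 7, 7 vs 2, 2 vs 2] → C does not strictly dominate B (column X: 3 ≤ 7)
No single strategy strictly dominates all others → no strictly dominant strategy.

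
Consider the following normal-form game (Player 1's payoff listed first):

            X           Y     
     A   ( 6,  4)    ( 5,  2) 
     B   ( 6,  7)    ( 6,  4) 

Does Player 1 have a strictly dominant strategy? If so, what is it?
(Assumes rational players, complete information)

No strictly dominant strategy exists for Player 1

Work:
A strategy strictly dominates another if it gives a strictly higher payoff against every opponent action. Compare each pair of P1's strategies column-by-column:
  A vs B: [6 vs 6, 5 vs 6] → A does not strictly dominate B (column X: 6 ≤ 6)
  B vs A: [6 vs 6, 6 vs 5] → B does not strictly dominate A (column X: 6 ≤ 6)
No single strategy strictly dominates all others → no strictly dominant strategy.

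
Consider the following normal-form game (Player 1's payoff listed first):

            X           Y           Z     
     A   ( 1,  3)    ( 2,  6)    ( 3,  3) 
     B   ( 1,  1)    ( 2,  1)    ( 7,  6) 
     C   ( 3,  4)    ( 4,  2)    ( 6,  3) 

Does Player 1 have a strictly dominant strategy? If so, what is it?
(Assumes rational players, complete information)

No strictly dominant strategy exists for Player 1

Work:
A strategy strictly dominates another if it gives a strictly higher payoff against every opponent action. Compare each pair of P1's strategies column-by-column:
  A vs B: [1 vs 1, 2 vs 2, 3 vs 7] → A does not strictly dominate B (column X: 1 ≤ 1)
  A vs C: [1 vs 3, 2 vs 4, 3 vs 6] → A does not strictly dominate C (column X: 1 ≤ 3)
  B vs A: [1 vs 1, 2 vs 2, 7 vs 3] → B does not strictly dominate A (column X: 1 ≤ 1)
  B vs C: [1 vs 3, 2 vs 4, 7 vs 6] → B does not strictly dominate C (column X: 1 ≤ 3)
  C vs A: [3 vs 1, 4 vs 2, 6 vs 3] → C strictly dominates A
  C vs B: [3 vs 1, 4 vs 2, 6 vs 7] → C does not strictly dominate B (column Z: 6 ≤ 7)
No single strategy strictly dominates all others → no strictly dominant strategy.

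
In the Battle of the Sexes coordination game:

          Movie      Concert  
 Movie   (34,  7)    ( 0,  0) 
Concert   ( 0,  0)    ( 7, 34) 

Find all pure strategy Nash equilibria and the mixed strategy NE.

Pure NE: (Movie, Movie) and (Concert, Concert); Mixed NE: p = 0.8293, q = 0.1707

Work:
Check pure NE:
(Movie, Movie): (34, 7) - no unilateral deviation beneficial
(Concert, Concert): (7, 34) - no unilateral deviation beneficial
Mixed NE: P1 plays Movie with p = 0.8293, P2 plays Movie with q = 0.1707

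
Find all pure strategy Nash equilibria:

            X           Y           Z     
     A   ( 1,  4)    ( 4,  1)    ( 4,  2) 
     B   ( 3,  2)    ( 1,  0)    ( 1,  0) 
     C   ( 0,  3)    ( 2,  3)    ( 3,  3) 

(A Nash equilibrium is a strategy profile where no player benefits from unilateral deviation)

Nash equilibrium: (B, X)

Work:
Best responses:
  P1 vs X: payoffs [1, 3, 0] → best response B (payoff 3)
  P1 vs Y: payoffs [4, 1, 2] → best response A (payoff 4)
  P1 vs Z: payoffs [4, 1, 3] → best response A (payoff 4)
  P2 vs A: payoffs [4, 1, 2] → best response X (payoff 4)
  P2 vs B: payoffs [2, 0, 0] → best response X (payoff 2)
  P2 vs C: payoffs [3, 3, 3] → best response X/Y/Z (payoff 3)
Mutual best responses: (B,X) → Nash equilibria.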